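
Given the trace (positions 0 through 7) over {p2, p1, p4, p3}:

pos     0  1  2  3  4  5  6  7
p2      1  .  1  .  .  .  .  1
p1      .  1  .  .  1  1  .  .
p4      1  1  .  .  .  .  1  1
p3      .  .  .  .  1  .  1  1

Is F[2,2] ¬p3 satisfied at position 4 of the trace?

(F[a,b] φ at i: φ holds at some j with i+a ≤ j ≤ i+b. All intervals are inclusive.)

False

Check ¬p3 at each j in [6,6]:
  j=6: false
No position in the window satisfies it → formula fails.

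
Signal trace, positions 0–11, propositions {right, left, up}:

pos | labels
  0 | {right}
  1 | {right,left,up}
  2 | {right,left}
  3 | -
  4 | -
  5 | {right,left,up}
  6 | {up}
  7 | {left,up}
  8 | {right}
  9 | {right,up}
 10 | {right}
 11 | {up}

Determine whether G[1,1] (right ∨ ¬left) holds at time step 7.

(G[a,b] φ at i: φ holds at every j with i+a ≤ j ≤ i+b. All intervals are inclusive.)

Check (right ∨ ¬left) at every j in [8,8]:
  j=8: true
All positions satisfy it → formula holds.

Yes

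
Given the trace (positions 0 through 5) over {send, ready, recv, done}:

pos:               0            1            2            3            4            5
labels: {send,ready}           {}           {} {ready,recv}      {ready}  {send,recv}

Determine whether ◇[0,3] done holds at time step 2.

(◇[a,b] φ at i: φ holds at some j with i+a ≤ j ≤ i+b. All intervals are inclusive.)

False

Check done at each j in [2,5]:
  j=2: false
  j=3: false
  j=4: false
  j=5: false
No position in the window satisfies it → formula fails.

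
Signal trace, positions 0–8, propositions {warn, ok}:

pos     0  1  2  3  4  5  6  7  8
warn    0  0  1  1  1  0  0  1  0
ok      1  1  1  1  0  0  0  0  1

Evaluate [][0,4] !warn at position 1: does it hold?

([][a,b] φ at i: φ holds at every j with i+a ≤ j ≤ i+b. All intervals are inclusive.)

False

Check !warn at every j in [1,5]:
  j=1: true
  j=2: false
  j=3: false
  j=4: false
  j=5: true
Fails at j=2 → formula fails.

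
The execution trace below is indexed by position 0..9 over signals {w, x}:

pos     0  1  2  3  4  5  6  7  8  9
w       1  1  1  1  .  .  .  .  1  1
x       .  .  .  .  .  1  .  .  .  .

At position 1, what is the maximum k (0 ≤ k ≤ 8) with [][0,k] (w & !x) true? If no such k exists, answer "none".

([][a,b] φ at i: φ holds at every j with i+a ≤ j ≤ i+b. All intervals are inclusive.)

(w & !x) must hold from j=1 onward; find where it first fails.
  j=1: holds
  j=2: holds
  j=3: holds
  j=4: fails
Holds on [1,3], so largest k = 2.

2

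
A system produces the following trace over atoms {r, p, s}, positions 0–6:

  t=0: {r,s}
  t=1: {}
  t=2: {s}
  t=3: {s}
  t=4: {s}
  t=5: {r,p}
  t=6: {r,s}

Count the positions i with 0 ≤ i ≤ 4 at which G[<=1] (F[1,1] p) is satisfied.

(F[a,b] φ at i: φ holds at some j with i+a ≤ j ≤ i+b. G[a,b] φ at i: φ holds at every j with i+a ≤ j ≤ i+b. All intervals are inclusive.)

Evaluate at each i in [0,4]:
  i=0: ✗ (fails at j=0)
  i=1: ✗ (fails at j=1)
  i=2: ✗ (fails at j=2)
  i=3: ✗ (fails at j=3)
  i=4: ✗ (fails at j=5)
Positions where it holds: {} → 0.

0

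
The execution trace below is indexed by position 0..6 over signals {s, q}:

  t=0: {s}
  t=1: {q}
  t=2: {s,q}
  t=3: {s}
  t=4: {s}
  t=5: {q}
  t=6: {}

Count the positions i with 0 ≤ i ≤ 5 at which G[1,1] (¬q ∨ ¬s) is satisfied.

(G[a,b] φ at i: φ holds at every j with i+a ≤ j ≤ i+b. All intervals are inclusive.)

5

Evaluate at each i in [0,5]:
  i=0: ✓ (all of [1,1])
  i=1: ✗ (fails at j=2)
  i=2: ✓ (all of [3,3])
  i=3: ✓ (all of [4,4])
  i=4: ✓ (all of [5,5])
  i=5: ✓ (all of [6,6])
Positions where it holds: {0, 2, 3, 4, 5} → 5.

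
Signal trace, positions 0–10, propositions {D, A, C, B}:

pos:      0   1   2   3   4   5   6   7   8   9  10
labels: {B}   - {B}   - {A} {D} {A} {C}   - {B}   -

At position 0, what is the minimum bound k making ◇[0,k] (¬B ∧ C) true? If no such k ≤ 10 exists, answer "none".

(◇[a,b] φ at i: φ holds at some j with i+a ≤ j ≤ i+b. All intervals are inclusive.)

7

Scan j = 0,1,… for (¬B ∧ C):
  j=0: fails
  j=1: fails
  j=2: fails
  j=3: fails
  j=4: fails
  j=5: fails
  j=6: fails
  j=7: holds
First hit at j=7, so smallest k = 7-0 = 7.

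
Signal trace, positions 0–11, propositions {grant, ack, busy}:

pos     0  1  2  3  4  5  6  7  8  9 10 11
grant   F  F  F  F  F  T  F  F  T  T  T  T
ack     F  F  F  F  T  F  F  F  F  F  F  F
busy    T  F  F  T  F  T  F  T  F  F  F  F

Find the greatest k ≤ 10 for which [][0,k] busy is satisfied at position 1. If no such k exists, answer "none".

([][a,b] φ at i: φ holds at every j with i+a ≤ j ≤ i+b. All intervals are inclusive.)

none

busy must hold from j=1 onward; find where it first fails.
  j=1: fails → no k works.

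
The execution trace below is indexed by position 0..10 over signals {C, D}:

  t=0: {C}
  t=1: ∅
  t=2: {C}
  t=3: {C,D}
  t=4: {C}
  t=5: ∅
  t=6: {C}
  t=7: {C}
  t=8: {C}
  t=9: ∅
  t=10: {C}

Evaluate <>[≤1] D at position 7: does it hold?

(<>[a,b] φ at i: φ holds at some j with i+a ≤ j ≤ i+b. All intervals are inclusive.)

Check D at each j in [7,8]:
  j=7: false
  j=8: false
No position in the window satisfies it → formula fails.

False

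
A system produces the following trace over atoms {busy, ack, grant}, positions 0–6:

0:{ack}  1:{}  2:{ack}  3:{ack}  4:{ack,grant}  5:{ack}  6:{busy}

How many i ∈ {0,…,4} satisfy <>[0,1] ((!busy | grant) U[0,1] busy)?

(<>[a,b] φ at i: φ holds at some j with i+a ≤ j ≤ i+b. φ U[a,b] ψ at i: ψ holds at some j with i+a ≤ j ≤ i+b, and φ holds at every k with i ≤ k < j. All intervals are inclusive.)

1

Evaluate at each i in [0,4]:
  i=0: ✗ (none in [0,1])
  i=1: ✗ (none in [1,2])
  i=2: ✗ (none in [2,3])
  i=3: ✗ (none in [3,4])
  i=4: ✓ (witness j=5)
Positions where it holds: {4} → 1.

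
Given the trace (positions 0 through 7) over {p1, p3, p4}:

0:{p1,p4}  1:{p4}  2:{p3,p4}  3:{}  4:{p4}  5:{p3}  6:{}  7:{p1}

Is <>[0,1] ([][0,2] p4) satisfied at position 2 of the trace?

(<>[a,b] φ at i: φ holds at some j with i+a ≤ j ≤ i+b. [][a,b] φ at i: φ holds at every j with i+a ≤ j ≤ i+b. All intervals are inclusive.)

Check [][0,2] p4 at each j in [2,3]:
  j=2: fails at 3
  j=3: fails at 3
No position in the window satisfies it → formula fails.

Does not hold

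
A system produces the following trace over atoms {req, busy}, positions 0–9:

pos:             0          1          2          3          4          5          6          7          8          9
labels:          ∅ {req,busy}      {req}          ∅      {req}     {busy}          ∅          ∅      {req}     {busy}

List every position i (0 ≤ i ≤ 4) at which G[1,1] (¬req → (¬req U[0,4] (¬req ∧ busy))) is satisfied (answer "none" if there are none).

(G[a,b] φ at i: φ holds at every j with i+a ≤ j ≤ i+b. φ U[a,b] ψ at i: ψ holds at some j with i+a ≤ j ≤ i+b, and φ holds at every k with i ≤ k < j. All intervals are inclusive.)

Evaluate at each i in [0,4]:
  i=0: ✓ (all of [1,1])
  i=1: ✓ (all of [2,2])
  i=2: ✗ (fails at j=3)
  i=3: ✓ (all of [4,4])
  i=4: ✓ (all of [5,5])

0, 1, 3, 4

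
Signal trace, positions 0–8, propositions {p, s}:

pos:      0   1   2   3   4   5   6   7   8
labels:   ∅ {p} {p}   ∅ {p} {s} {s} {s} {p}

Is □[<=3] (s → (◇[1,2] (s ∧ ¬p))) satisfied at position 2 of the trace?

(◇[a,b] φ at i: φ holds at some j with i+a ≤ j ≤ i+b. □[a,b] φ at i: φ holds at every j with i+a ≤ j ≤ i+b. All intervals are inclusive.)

Check (s → (◇[1,2] (s ∧ ¬p))) at every j in [2,5]:
  j=2: antecedent false → ✓
  j=3: antecedent false → ✓
  j=4: antecedent false → ✓
  j=5: antecedent true; consequent holds (witness at 6) → ✓
All positions satisfy it → formula holds.

Yes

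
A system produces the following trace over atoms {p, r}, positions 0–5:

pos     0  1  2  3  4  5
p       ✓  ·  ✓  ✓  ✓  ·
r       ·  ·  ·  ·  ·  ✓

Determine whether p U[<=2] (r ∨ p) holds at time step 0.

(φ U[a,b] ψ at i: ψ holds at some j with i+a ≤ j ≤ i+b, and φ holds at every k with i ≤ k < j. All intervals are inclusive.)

Need some j in [0,2] with (r ∨ p), and p at every k in [0,j-1].
  j=0: (r ∨ p) holds; no prefix to check → satisfied.

Holds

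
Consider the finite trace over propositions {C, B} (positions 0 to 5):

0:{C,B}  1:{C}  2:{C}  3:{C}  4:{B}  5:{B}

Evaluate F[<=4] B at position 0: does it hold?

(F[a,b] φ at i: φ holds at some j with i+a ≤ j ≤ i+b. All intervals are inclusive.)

Check B at each j in [0,4]:
  j=0: true
  j=1: false
  j=2: false
  j=3: false
  j=4: true
Found at j=0 → formula holds.

Holds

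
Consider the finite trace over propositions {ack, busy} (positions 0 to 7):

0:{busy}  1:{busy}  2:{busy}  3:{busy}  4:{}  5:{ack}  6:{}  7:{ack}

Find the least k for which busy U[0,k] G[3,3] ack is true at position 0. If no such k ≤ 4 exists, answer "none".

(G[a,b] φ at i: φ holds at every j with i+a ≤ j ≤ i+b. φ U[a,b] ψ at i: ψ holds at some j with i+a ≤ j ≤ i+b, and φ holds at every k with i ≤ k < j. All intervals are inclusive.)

2

Need earliest j ≥ 0 with G[3,3] ack, and busy at every k in [0,j-1].
  j=0: rhs fails.
  j=1: rhs fails.
  j=2: rhs holds; lhs holds on [0,1]. k = 2.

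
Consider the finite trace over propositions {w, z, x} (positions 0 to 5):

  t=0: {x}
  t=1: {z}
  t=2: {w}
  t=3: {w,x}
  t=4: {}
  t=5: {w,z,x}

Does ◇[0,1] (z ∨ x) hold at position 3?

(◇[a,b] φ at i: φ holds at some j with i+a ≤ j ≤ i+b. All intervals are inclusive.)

Check (z ∨ x) at each j in [3,4]:
  j=3: true
  j=4: false
Found at j=3 → formula holds.

True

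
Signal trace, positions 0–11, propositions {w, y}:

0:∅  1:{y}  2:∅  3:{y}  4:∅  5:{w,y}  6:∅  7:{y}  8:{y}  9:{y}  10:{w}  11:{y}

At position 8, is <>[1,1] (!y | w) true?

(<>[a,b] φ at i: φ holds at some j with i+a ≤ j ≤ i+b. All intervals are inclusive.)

False

Check (!y | w) at each j in [9,9]:
  j=9: false
No position in the window satisfies it → formula fails.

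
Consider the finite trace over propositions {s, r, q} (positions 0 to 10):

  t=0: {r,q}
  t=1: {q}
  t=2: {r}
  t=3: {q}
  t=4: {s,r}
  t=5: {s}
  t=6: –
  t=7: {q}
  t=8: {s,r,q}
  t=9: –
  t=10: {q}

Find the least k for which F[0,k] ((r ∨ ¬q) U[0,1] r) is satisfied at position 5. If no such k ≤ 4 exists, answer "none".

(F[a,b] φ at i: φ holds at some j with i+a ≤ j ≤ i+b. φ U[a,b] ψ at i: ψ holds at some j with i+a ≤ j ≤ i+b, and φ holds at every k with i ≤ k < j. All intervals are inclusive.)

Scan j = 5,6,… for ((r ∨ ¬q) U[0,1] r):
  j=5: fails
  j=6: fails
  j=7: fails
  j=8: holds
First hit at j=8, so smallest k = 8-5 = 3.

3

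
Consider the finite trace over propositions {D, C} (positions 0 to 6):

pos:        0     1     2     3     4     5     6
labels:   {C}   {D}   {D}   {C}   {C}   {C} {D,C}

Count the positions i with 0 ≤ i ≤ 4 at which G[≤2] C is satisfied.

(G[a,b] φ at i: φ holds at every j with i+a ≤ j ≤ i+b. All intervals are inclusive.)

2

Evaluate at each i in [0,4]:
  i=0: ✗ (fails at j=1)
  i=1: ✗ (fails at j=1)
  i=2: ✗ (fails at j=2)
  i=3: ✓ (all of [3,5])
  i=4: ✓ (all of [4,6])
Positions where it holds: {3, 4} → 2.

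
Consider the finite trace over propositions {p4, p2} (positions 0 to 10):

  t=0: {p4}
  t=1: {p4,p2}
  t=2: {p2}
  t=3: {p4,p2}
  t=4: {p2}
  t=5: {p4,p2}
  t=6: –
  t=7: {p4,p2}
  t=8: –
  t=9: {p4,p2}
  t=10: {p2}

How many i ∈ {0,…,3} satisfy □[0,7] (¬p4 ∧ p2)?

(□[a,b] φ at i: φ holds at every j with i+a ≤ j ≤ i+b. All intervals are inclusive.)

0

Evaluate at each i in [0,3]:
  i=0: ✗ (fails at j=0)
  i=1: ✗ (fails at j=1)
  i=2: ✗ (fails at j=3)
  i=3: ✗ (fails at j=3)
Positions where it holds: {} → 0.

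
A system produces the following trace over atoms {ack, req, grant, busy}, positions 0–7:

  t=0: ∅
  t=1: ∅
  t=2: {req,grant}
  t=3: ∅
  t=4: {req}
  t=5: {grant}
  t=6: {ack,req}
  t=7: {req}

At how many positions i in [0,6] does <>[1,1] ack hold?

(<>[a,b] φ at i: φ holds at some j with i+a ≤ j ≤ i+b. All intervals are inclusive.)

1

Evaluate at each i in [0,6]:
  i=0: ✗ (none in [1,1])
  i=1: ✗ (none in [2,2])
  i=2: ✗ (none in [3,3])
  i=3: ✗ (none in [4,4])
  i=4: ✗ (none in [5,5])
  i=5: ✓ (witness j=6)
  i=6: ✗ (none in [7,7])
Positions where it holds: {5} → 1.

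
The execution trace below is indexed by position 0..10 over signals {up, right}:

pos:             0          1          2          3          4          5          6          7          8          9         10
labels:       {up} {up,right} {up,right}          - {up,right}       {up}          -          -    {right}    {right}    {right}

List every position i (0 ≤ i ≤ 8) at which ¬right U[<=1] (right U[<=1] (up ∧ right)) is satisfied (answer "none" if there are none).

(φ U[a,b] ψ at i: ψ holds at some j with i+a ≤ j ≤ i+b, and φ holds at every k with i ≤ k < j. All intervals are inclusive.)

Evaluate at each i in [0,8]:
  i=0: ✓ (rhs at j=1; lhs holds on [0,0])
  i=1: ✓ (rhs at j=1)
  i=2: ✓ (rhs at j=2)
  i=3: ✓ (rhs at j=4; lhs holds on [3,3])
  i=4: ✓ (rhs at j=4)
  i=5: ✗ (no rhs in [5,6])
  i=6: ✗ (no rhs in [6,7])
  i=7: ✗ (no rhs in [7,8])
  i=8: ✗ (no rhs in [8,9])

0, 1, 2, 3, 4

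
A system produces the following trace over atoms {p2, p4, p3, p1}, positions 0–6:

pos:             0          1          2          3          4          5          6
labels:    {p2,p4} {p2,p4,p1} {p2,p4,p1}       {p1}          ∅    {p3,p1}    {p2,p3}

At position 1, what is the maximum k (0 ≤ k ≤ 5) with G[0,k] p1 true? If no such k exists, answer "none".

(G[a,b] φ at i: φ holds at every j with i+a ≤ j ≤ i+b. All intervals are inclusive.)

p1 must hold from j=1 onward; find where it first fails.
  j=1: holds
  j=2: holds
  j=3: holds
  j=4: fails
Holds on [1,3], so largest k = 2.

2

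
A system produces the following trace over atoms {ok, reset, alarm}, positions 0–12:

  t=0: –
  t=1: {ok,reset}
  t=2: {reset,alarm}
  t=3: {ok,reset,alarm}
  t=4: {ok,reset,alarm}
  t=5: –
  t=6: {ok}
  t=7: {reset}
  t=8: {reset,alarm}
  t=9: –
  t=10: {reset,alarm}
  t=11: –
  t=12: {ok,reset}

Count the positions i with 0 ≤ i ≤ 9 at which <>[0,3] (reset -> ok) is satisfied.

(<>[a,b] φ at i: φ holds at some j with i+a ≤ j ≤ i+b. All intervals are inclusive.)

10

Evaluate at each i in [0,9]:
  i=0: ✓ (witness j=0)
  i=1: ✓ (witness j=1)
  i=2: ✓ (witness j=3)
  i=3: ✓ (witness j=3)
  i=4: ✓ (witness j=4)
  i=5: ✓ (witness j=5)
  i=6: ✓ (witness j=6)
  i=7: ✓ (witness j=9)
  i=8: ✓ (witness j=9)
  i=9: ✓ (witness j=9)
Positions where it holds: {0, 1, 2, 3, 4, 5, 6, 7, 8, 9} → 10.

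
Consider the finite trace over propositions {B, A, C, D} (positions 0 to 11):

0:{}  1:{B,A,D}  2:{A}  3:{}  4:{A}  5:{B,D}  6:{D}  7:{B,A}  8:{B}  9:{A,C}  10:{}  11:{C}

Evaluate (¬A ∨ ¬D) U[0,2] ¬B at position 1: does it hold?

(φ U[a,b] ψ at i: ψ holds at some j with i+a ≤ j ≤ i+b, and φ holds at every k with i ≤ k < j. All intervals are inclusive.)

Need some j in [1,3] with ¬B, and (¬A ∨ ¬D) at every k in [1,j-1].
  j=1: ¬B false.
  j=2: ¬B holds, but (¬A ∨ ¬D) fails at k=1 → not this j.
  j=3: ¬B holds, but (¬A ∨ ¬D) fails at k=1 → not this j.
No j in the window works → until fails.

Does not hold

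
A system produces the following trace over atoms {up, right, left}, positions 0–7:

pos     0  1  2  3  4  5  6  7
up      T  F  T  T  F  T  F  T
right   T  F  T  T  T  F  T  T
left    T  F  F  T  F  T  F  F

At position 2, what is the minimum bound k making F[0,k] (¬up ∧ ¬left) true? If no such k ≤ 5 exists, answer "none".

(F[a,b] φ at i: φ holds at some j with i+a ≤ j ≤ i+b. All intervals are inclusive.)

Scan j = 2,3,… for (¬up ∧ ¬left):
  j=2: fails
  j=3: fails
  j=4: holds
First hit at j=4, so smallest k = 4-2 = 2.

2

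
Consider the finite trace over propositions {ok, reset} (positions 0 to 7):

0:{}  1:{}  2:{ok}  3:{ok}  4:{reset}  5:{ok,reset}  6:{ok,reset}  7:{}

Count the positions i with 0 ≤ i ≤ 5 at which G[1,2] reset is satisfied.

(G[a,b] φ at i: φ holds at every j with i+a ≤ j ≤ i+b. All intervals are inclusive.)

2

Evaluate at each i in [0,5]:
  i=0: ✗ (fails at j=1)
  i=1: ✗ (fails at j=2)
  i=2: ✗ (fails at j=3)
  i=3: ✓ (all of [4,5])
  i=4: ✓ (all of [5,6])
  i=5: ✗ (fails at j=7)
Positions where it holds: {3, 4} → 2.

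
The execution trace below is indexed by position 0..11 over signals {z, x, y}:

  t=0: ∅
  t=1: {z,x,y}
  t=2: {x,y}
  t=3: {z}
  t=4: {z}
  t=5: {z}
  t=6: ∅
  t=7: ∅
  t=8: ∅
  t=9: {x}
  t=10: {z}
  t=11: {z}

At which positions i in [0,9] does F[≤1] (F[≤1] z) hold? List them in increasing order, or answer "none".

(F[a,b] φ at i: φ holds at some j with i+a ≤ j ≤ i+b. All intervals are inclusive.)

Evaluate at each i in [0,9]:
  i=0: ✓ (witness j=0)
  i=1: ✓ (witness j=1)
  i=2: ✓ (witness j=2)
  i=3: ✓ (witness j=3)
  i=4: ✓ (witness j=4)
  i=5: ✓ (witness j=5)
  i=6: ✗ (none in [6,7])
  i=7: ✗ (none in [7,8])
  i=8: ✓ (witness j=9)
  i=9: ✓ (witness j=9)

0, 1, 2, 3, 4, 5, 8, 9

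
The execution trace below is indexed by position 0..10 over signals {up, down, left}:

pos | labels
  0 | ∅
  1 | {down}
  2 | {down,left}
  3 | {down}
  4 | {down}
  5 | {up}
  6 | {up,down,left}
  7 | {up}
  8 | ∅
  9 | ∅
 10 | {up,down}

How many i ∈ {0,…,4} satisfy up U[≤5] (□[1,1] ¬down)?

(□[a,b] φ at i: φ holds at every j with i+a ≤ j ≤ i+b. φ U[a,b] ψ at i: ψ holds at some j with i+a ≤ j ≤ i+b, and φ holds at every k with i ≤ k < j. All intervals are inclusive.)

Evaluate at each i in [0,4]:
  i=0: ✗ (lhs fails at k=0 before rhs at j=4)
  i=1: ✗ (lhs fails at k=1 before rhs at j=4)
  i=2: ✗ (lhs fails at k=2 before rhs at j=4)
  i=3: ✗ (lhs fails at k=3 before rhs at j=4)
  i=4: ✓ (rhs at j=4)
Positions where it holds: {4} → 1.

1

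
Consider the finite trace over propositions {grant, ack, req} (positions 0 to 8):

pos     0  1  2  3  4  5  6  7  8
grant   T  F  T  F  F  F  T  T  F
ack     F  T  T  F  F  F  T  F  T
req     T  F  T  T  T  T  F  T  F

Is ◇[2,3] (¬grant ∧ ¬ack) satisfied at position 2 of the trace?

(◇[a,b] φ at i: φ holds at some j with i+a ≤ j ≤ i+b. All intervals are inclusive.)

Holds

Check (¬grant ∧ ¬ack) at each j in [4,5]:
  j=4: true
  j=5: true
Found at j=4 → formula holds.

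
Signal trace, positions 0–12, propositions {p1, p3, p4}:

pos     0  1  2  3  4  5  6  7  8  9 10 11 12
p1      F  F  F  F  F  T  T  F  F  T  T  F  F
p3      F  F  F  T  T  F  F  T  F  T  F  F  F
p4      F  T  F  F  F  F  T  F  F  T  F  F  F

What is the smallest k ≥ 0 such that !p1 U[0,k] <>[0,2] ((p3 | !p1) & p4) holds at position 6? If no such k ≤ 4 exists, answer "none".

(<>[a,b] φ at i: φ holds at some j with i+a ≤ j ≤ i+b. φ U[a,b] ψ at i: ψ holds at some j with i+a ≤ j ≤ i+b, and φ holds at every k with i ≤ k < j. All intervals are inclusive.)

none

Need earliest j ≥ 6 with <>[0,2] ((p3 | !p1) & p4), and !p1 at every k in [6,j-1].
  j=6: rhs fails.
  j=7: rhs holds but lhs fails at k=6.
  j=8: rhs holds but lhs fails at k=6.
  j=9: rhs holds but lhs fails at k=6.
  j=10: rhs fails.
No witness within the range → none.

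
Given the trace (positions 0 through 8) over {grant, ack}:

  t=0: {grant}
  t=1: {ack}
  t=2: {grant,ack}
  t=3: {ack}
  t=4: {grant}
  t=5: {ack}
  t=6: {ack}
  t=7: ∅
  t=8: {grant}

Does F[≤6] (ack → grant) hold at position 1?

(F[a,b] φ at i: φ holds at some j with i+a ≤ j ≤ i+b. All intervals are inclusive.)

Check (ack → grant) at each j in [1,7]:
  j=1: false
  j=2: true
  j=3: false
  j=4: true
  j=5: false
  j=6: false
  j=7: true
Found at j=2 → formula holds.

Yes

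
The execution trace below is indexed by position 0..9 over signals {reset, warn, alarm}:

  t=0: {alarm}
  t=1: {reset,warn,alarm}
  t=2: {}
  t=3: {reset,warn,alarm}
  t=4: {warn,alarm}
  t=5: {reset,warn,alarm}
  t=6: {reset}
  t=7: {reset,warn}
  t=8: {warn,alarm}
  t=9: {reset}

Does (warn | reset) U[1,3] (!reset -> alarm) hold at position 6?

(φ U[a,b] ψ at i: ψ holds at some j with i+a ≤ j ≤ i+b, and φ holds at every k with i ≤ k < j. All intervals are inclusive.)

Need some j in [7,9] with (!reset -> alarm), and (warn | reset) at every k in [6,j-1].
  j=7: (!reset -> alarm) holds; (warn | reset) holds at every k in [6,6] → satisfied.

True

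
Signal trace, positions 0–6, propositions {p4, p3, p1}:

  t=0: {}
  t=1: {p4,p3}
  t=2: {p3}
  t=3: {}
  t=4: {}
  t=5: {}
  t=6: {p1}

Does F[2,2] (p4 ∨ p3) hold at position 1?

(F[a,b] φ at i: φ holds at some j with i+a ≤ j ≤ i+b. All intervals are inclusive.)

No

Check (p4 ∨ p3) at each j in [3,3]:
  j=3: false
No position in the window satisfies it → formula fails.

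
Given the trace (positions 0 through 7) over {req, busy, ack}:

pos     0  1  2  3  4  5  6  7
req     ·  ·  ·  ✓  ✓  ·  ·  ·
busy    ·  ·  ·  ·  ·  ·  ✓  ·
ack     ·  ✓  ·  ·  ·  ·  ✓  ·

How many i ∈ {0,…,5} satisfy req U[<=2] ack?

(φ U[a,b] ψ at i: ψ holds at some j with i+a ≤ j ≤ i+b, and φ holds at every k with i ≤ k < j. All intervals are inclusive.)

1

Evaluate at each i in [0,5]:
  i=0: ✗ (lhs fails at k=0 before rhs at j=1)
  i=1: ✓ (rhs at j=1)
  i=2: ✗ (no rhs in [2,4])
  i=3: ✗ (no rhs in [3,5])
  i=4: ✗ (lhs fails at k=5 before rhs at j=6)
  i=5: ✗ (lhs fails at k=5 before rhs at j=6)
Positions where it holds: {1} → 1.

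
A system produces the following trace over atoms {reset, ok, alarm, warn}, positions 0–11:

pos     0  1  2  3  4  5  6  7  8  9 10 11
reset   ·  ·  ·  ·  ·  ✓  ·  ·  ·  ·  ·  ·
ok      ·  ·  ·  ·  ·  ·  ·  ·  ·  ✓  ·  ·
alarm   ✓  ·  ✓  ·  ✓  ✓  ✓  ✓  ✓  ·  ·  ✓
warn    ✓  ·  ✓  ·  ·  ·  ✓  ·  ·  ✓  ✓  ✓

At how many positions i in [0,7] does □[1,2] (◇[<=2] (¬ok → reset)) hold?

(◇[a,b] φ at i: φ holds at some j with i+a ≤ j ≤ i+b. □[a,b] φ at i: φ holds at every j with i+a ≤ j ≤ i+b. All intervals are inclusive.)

Evaluate at each i in [0,7]:
  i=0: ✗ (fails at j=1)
  i=1: ✗ (fails at j=2)
  i=2: ✓ (all of [3,4])
  i=3: ✓ (all of [4,5])
  i=4: ✗ (fails at j=6)
  i=5: ✗ (fails at j=6)
  i=6: ✓ (all of [7,8])
  i=7: ✓ (all of [8,9])
Positions where it holds: {2, 3, 6, 7} → 4.

4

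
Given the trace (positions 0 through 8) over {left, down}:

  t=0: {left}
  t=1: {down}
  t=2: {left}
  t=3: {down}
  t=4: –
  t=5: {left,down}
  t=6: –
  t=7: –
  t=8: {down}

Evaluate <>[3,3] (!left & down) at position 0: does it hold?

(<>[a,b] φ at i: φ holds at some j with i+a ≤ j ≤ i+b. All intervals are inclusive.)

True

Check (!left & down) at each j in [3,3]:
  j=3: true
Found at j=3 → formula holds.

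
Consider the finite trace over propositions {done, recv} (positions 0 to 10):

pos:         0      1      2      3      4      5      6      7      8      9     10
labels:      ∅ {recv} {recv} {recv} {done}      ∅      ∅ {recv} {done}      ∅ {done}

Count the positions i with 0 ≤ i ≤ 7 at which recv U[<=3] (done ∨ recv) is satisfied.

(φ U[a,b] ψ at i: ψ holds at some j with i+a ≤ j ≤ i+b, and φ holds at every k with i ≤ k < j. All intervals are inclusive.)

Evaluate at each i in [0,7]:
  i=0: ✗ (lhs fails at k=0 before rhs at j=1)
  i=1: ✓ (rhs at j=1)
  i=2: ✓ (rhs at j=2)
  i=3: ✓ (rhs at j=3)
  i=4: ✓ (rhs at j=4)
  i=5: ✗ (lhs fails at k=5 before rhs at j=7)
  i=6: ✗ (lhs fails at k=6 before rhs at j=7)
  i=7: ✓ (rhs at j=7)
Positions where it holds: {1, 2, 3, 4, 7} → 5.

5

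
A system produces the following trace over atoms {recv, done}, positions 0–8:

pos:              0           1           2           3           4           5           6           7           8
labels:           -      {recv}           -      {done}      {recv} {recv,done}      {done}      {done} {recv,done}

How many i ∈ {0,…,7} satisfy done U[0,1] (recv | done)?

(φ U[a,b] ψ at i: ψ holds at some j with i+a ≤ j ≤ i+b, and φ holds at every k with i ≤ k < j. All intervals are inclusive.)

6

Evaluate at each i in [0,7]:
  i=0: ✗ (lhs fails at k=0 before rhs at j=1)
  i=1: ✓ (rhs at j=1)
  i=2: ✗ (lhs fails at k=2 before rhs at j=3)
  i=3: ✓ (rhs at j=3)
  i=4: ✓ (rhs at j=4)
  i=5: ✓ (rhs at j=5)
  i=6: ✓ (rhs at j=6)
  i=7: ✓ (rhs at j=7)
Positions where it holds: {1, 3, 4, 5, 6, 7} → 6.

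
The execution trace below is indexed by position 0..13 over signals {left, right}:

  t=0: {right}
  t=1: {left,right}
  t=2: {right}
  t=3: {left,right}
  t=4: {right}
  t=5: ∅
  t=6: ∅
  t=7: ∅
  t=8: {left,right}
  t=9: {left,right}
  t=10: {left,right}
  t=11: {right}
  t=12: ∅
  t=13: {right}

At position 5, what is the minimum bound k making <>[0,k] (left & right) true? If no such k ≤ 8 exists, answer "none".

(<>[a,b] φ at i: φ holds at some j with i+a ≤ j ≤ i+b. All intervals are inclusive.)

3

Scan j = 5,6,… for (left & right):
  j=5: fails
  j=6: fails
  j=7: fails
  j=8: holds
First hit at j=8, so smallest k = 8-5 = 3.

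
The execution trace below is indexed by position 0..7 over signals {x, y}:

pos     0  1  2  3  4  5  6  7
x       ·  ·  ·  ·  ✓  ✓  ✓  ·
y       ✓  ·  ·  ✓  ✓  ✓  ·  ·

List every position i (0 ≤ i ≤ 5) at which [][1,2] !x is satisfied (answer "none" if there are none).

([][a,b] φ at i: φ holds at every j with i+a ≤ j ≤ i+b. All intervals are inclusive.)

0, 1

Evaluate at each i in [0,5]:
  i=0: ✓ (all of [1,2])
  i=1: ✓ (all of [2,3])
  i=2: ✗ (fails at j=4)
  i=3: ✗ (fails at j=4)
  i=4: ✗ (fails at j=5)
  i=5: ✗ (fails at j=6)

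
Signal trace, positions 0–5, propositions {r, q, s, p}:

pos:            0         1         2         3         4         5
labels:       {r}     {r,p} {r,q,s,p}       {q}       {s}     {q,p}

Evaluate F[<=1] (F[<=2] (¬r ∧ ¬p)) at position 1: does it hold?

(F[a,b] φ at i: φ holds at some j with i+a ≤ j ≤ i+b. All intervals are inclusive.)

Check F[<=2] (¬r ∧ ¬p) at each j in [1,2]:
  j=1: holds (witness at 3)
  j=2: holds (witness at 3)
Found at j=1 → formula holds.

True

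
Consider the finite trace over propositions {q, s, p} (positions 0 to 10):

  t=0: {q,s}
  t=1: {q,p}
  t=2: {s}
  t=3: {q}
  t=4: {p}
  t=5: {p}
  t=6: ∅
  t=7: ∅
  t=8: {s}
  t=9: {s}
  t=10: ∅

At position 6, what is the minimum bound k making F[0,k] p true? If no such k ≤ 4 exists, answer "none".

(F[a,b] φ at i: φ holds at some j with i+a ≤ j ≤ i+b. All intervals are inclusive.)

Scan j = 6,7,… for p:
  j=6: fails
  j=7: fails
  j=8: fails
  j=9: fails
  j=10: fails
No j in [6,10] satisfies it → none.

none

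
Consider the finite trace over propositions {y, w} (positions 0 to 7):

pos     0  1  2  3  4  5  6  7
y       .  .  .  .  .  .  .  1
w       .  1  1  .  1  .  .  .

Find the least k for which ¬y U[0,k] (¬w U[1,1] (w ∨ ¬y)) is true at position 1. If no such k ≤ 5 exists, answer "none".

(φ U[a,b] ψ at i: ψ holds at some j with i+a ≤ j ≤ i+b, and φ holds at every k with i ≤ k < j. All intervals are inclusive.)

2

Need earliest j ≥ 1 with (¬w U[1,1] (w ∨ ¬y)), and ¬y at every k in [1,j-1].
  j=1: rhs fails.
  j=2: rhs fails.
  j=3: rhs holds; lhs holds on [1,2]. k = 2.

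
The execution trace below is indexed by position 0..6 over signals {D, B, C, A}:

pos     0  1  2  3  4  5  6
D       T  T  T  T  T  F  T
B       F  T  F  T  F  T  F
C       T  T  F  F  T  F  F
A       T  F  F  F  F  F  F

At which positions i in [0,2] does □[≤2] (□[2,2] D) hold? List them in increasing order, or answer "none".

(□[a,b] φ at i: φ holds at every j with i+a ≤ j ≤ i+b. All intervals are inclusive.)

Evaluate at each i in [0,2]:
  i=0: ✓ (all of [0,2])
  i=1: ✗ (fails at j=3)
  i=2: ✗ (fails at j=3)

0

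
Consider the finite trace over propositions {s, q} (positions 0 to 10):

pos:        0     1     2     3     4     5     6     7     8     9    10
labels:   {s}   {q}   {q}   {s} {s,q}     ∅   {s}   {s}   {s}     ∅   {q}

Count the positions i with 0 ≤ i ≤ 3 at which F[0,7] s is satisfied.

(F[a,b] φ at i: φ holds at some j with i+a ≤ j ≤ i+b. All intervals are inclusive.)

4

Evaluate at each i in [0,3]:
  i=0: ✓ (witness j=0)
  i=1: ✓ (witness j=3)
  i=2: ✓ (witness j=3)
  i=3: ✓ (witness j=3)
Positions where it holds: {0, 1, 2, 3} → 4.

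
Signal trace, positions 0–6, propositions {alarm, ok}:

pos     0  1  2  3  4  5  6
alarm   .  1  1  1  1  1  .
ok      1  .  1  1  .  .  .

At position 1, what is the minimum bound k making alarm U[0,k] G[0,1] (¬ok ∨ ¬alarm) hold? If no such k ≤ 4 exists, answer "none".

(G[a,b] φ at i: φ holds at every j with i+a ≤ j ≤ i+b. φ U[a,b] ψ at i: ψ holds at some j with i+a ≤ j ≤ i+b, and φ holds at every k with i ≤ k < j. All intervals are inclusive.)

Need earliest j ≥ 1 with G[0,1] (¬ok ∨ ¬alarm), and alarm at every k in [1,j-1].
  j=1: rhs fails.
  j=2: rhs fails.
  j=3: rhs fails.
  j=4: rhs holds; lhs holds on [1,3]. k = 3.

3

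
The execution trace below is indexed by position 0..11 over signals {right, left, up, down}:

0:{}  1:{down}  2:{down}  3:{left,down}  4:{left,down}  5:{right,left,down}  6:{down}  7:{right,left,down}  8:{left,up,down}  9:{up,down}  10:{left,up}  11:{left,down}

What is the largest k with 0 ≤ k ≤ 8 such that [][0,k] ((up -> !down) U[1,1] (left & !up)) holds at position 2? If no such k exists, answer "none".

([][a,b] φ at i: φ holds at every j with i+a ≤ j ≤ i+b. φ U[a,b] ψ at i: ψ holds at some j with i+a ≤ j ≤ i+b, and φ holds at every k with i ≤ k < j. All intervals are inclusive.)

2

((up -> !down) U[1,1] (left & !up)) must hold from j=2 onward; find where it first fails.
  j=2: holds
  j=3: holds
  j=4: holds
  j=5: fails
Holds on [2,4], so largest k = 2.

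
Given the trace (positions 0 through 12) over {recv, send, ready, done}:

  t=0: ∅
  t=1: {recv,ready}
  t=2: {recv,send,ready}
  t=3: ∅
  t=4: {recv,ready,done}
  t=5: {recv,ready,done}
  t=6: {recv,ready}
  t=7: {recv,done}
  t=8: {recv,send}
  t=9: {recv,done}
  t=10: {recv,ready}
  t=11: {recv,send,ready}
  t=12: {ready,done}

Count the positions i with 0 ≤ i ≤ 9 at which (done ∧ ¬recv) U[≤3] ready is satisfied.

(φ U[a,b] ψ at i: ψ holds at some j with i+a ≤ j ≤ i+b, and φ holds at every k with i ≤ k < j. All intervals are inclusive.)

5

Evaluate at each i in [0,9]:
  i=0: ✗ (lhs fails at k=0 before rhs at j=1)
  i=1: ✓ (rhs at j=1)
  i=2: ✓ (rhs at j=2)
  i=3: ✗ (lhs fails at k=3 before rhs at j=4)
  i=4: ✓ (rhs at j=4)
  i=5: ✓ (rhs at j=5)
  i=6: ✓ (rhs at j=6)
  i=7: ✗ (lhs fails at k=7 before rhs at j=10)
  i=8: ✗ (lhs fails at k=8 before rhs at j=10)
  i=9: ✗ (lhs fails at k=9 before rhs at j=10)
Positions where it holds: {1, 2, 4, 5, 6} → 5.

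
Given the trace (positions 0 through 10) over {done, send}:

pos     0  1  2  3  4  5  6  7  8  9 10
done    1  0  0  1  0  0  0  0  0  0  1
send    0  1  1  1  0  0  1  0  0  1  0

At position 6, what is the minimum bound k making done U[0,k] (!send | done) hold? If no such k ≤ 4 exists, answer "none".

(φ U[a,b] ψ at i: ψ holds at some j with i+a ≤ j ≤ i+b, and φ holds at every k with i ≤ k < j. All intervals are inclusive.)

Need earliest j ≥ 6 with (!send | done), and done at every k in [6,j-1].
  j=6: rhs fails.
  j=7: rhs holds but lhs fails at k=6.
  j=8: rhs holds but lhs fails at k=6.
  j=9: rhs fails.
  j=10: rhs holds but lhs fails at k=6.
No witness within the range → none.

none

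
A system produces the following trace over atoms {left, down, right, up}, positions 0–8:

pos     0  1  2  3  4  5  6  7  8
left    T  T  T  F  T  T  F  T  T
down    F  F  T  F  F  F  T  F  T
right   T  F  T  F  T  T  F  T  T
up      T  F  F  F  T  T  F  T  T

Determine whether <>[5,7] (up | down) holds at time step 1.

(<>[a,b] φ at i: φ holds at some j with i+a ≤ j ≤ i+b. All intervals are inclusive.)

Check (up | down) at each j in [6,8]:
  j=6: true
  j=7: true
  j=8: true
Found at j=6 → formula holds.

True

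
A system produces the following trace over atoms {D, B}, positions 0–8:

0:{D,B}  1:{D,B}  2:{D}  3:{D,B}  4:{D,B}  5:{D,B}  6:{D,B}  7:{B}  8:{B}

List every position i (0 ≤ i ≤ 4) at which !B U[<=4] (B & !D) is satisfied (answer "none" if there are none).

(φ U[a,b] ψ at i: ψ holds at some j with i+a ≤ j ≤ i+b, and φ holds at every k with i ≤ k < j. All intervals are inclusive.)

none

Evaluate at each i in [0,4]:
  i=0: ✗ (no rhs in [0,4])
  i=1: ✗ (no rhs in [1,5])
  i=2: ✗ (no rhs in [2,6])
  i=3: ✗ (lhs fails at k=3 before rhs at j=7)
  i=4: ✗ (lhs fails at k=4 before rhs at j=7)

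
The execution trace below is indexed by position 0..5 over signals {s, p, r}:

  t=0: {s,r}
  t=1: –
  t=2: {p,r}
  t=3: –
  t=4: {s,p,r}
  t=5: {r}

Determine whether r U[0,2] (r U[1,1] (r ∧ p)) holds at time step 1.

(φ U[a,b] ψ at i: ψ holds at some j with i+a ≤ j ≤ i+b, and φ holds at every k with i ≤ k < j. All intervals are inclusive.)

Need some j in [1,3] with (r U[1,1] (r ∧ p)), and r at every k in [1,j-1].
  j=1: (r U[1,1] (r ∧ p)) — fails.
  j=2: (r U[1,1] (r ∧ p)) — fails.
  j=3: (r U[1,1] (r ∧ p)) — fails.
No j in the window works → until fails.

Does not hold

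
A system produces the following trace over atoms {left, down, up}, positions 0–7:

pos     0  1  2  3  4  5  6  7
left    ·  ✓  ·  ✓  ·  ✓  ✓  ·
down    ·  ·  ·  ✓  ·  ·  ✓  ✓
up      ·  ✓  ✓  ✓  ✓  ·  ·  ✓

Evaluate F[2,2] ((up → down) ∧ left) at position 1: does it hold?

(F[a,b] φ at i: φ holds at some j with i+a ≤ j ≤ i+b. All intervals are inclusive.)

Check ((up → down) ∧ left) at each j in [3,3]:
  j=3: true
Found at j=3 → formula holds.

Holds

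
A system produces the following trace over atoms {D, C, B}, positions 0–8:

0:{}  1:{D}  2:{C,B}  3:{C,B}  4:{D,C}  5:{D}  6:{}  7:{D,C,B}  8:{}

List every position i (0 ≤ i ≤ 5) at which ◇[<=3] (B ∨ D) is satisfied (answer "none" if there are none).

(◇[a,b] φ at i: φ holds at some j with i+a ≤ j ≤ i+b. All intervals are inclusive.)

0, 1, 2, 3, 4, 5

Evaluate at each i in [0,5]:
  i=0: ✓ (witness j=1)
  i=1: ✓ (witness j=1)
  i=2: ✓ (witness j=2)
  i=3: ✓ (witness j=3)
  i=4: ✓ (witness j=4)
  i=5: ✓ (witness j=5)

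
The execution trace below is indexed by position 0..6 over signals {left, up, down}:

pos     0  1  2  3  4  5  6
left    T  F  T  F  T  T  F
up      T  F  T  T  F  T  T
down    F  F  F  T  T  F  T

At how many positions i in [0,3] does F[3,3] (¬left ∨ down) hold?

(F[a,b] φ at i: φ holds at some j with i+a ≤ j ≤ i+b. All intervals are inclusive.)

3

Evaluate at each i in [0,3]:
  i=0: ✓ (witness j=3)
  i=1: ✓ (witness j=4)
  i=2: ✗ (none in [5,5])
  i=3: ✓ (witness j=6)
Positions where it holds: {0, 1, 3} → 3.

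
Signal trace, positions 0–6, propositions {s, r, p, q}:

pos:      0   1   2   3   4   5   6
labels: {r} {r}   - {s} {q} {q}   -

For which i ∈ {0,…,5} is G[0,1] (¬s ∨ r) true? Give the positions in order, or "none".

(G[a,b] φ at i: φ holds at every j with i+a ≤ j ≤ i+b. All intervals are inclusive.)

Evaluate at each i in [0,5]:
  i=0: ✓ (all of [0,1])
  i=1: ✓ (all of [1,2])
  i=2: ✗ (fails at j=3)
  i=3: ✗ (fails at j=3)
  i=4: ✓ (all of [4,5])
  i=5: ✓ (all of [5,6])

0, 1, 4, 5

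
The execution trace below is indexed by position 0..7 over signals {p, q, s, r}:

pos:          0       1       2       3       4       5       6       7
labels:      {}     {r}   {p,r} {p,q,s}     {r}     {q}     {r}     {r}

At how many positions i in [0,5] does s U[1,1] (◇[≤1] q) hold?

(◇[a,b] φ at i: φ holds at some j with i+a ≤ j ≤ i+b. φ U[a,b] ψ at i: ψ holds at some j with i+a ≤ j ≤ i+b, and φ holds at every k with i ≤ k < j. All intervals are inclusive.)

1

Evaluate at each i in [0,5]:
  i=0: ✗ (no rhs in [1,1])
  i=1: ✗ (lhs fails at k=1 before rhs at j=2)
  i=2: ✗ (lhs fails at k=2 before rhs at j=3)
  i=3: ✓ (rhs at j=4; lhs holds on [3,3])
  i=4: ✗ (lhs fails at k=4 before rhs at j=5)
  i=5: ✗ (no rhs in [6,6])
Positions where it holds: {3} → 1.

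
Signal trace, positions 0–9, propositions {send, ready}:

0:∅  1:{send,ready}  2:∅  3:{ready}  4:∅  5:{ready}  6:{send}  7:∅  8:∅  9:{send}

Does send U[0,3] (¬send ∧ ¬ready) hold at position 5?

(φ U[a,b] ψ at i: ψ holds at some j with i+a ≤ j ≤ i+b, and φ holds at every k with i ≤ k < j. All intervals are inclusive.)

Need some j in [5,8] with (¬send ∧ ¬ready), and send at every k in [5,j-1].
  j=5: (¬send ∧ ¬ready) false.
  j=6: (¬send ∧ ¬ready) false.
  j=7: (¬send ∧ ¬ready) holds, but send fails at k=5 → not this j.
  j=8: (¬send ∧ ¬ready) holds, but send fails at k=5 → not this j.
No j in the window works → until fails.

Does not hold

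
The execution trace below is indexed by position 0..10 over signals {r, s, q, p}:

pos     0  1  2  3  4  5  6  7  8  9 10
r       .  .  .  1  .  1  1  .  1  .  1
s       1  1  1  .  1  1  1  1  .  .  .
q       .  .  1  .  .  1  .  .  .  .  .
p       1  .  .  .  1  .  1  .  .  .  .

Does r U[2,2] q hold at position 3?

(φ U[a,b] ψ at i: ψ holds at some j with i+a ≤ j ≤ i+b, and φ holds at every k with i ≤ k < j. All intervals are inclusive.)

No

Need some j in [5,5] with q, and r at every k in [3,j-1].
  j=5: q holds, but r fails at k=4 → not this j.
No j in the window works → until fails.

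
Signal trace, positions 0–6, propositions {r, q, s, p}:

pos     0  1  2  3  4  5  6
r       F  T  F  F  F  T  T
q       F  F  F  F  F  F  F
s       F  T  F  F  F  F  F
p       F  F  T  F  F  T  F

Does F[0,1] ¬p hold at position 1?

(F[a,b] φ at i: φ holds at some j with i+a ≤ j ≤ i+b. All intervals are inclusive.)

True

Check ¬p at each j in [1,2]:
  j=1: true
  j=2: false
Found at j=1 → formula holds.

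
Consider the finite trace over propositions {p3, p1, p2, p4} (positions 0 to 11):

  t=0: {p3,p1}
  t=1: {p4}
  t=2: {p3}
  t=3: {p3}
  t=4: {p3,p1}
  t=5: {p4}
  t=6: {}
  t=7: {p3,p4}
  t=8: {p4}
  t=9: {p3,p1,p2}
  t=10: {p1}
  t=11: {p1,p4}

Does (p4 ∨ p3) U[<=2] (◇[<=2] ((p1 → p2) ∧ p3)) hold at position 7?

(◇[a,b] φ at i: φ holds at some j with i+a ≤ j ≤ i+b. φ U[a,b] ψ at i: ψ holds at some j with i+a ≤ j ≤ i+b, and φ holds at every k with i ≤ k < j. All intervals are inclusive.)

Yes

Need some j in [7,9] with ◇[<=2] ((p1 → p2) ∧ p3), and (p4 ∨ p3) at every k in [7,j-1].
  j=7: ◇[<=2] ((p1 → p2) ∧ p3) holds; no prefix to check → satisfied.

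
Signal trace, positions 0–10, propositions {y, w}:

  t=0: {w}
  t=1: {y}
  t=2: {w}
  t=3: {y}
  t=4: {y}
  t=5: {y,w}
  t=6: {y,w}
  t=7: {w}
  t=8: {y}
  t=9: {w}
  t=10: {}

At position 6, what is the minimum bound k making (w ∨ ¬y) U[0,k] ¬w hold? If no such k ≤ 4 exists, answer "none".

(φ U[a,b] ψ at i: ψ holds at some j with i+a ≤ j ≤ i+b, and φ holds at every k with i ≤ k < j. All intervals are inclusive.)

Need earliest j ≥ 6 with ¬w, and (w ∨ ¬y) at every k in [6,j-1].
  j=6: rhs fails.
  j=7: rhs fails.
  j=8: rhs holds; lhs holds on [6,7]. k = 2.

2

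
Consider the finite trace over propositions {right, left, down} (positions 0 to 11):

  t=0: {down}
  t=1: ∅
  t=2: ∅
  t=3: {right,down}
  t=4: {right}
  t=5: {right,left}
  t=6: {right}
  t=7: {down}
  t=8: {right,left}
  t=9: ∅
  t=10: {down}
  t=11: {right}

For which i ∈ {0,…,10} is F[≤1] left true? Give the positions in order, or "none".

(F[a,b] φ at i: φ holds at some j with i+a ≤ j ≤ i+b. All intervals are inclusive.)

4, 5, 7, 8

Evaluate at each i in [0,10]:
  i=0: ✗ (none in [0,1])
  i=1: ✗ (none in [1,2])
  i=2: ✗ (none in [2,3])
  i=3: ✗ (none in [3,4])
  i=4: ✓ (witness j=5)
  i=5: ✓ (witness j=5)
  i=6: ✗ (none in [6,7])
  i=7: ✓ (witness j=8)
  i=8: ✓ (witness j=8)
  i=9: ✗ (none in [9,10])
  i=10: ✗ (none in [10,11])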